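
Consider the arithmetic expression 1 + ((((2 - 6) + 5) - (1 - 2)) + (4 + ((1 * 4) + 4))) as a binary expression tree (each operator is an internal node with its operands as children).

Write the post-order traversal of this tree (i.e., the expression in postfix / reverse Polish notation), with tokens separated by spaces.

1 2 6 - 5 + 1 2 - - 4 1 4 * 4 + + + +

Post-order on an expression tree gives postfix notation: for each operator, emit left operand, right operand, then the operator.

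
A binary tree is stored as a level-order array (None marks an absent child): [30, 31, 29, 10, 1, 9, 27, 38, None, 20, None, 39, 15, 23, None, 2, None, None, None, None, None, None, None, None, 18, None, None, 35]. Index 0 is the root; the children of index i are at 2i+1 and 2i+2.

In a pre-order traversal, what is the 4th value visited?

38

Pre-order visits the node, then its left subtree, then its right subtree.
Visit 30.
At 30: go left to 31.
  Visit 31.
  At 31: go left to 10.
    Visit 10.
    At 10: go left to 38.
      Visit 38.
      At 38: go left to 2.
        2 is a leaf — visit 2.
      At 38: no right child.
    At 10: no right child.
  At 31: go right to 1.
    Visit 1.
    At 1: go left to 20.
      20 is a leaf — visit 20.
    At 1: no right child.
At 30: go right to 29.
  Visit 29.
  At 29: go left to 9.
    Visit 9.
    At 9: go left to 39.
      Visit 39.
      At 39: no left child.
      At 39: go right to 18.
        18 is a leaf — visit 18.
    At 9: go right to 15.
      15 is a leaf — visit 15.
  At 29: go right to 27.
    Visit 27.
    At 27: go left to 23.
      Visit 23.
      At 23: go left to 35.
        35 is a leaf — visit 35.
      At 23: no right child.
    At 27: no right child.
Full pre-order sequence: 30, 31, 10, 38, 2, 1, 20, 29, 9, 39, 18, 15, 27, 23, 35.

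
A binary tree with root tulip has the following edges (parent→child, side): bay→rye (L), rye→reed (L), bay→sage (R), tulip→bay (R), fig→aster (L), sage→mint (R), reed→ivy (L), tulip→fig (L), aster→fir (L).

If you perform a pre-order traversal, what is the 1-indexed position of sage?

Pre-order visits the node, then its left subtree, then its right subtree.
Visit tulip.
At tulip: go left to fig.
  Visit fig.
  At fig: go left to aster.
    Visit aster.
    At aster: go left to fir.
      fir is a leaf — visit fir.
    At aster: no right child.
  At fig: no right child.
At tulip: go right to bay.
  Visit bay.
  At bay: go left to rye.
    Visit rye.
    At rye: go left to reed.
      Visit reed.
      At reed: go left to ivy.
        ivy is a leaf — visit ivy.
      At reed: no right child.
    At rye: no right child.
  At bay: go right to sage.
    Visit sage.
    At sage: no left child.
    At sage: go right to mint.
      mint is a leaf — visit mint.
Full pre-order sequence: tulip, fig, aster, fir, bay, rye, reed, ivy, sage, mint.

9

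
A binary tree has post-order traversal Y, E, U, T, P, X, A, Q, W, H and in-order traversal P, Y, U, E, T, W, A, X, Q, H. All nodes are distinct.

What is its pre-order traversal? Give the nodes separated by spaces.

The last element of post-order is the root; it splits in-order into left and right subtrees.
Root H: left subtree has 9 nodes {P, Y, U, E, T, W, A, X, Q}, right has 0 { }.
  Root W: left subtree has 5 nodes {P, Y, U, E, T}, right has 3 {A, X, Q}.
    Root P: left subtree has 0 nodes { }, right has 4 {Y, U, E, T}.
      Root T: left subtree has 3 nodes {Y, U, E}, right has 0 { }.
        Root U: left subtree has 1 node {Y}, right has 1 {E}.
    Root Q: left subtree has 2 nodes {A, X}, right has 0 { }.
      Root A: left subtree has 0 nodes { }, right has 1 {X}.

H W P T U Y E Q A X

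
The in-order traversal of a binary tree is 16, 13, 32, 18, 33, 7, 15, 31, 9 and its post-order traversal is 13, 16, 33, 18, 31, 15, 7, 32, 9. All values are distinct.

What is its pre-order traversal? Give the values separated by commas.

9, 32, 16, 13, 7, 18, 33, 15, 31

The last element of post-order is the root; it splits in-order into left and right subtrees.
Root 9: left subtree has 8 nodes {16, 13, 32, 18, 33, 7, 15, 31}, right has 0 { }.
  Root 32: left subtree has 2 nodes {16, 13}, right has 5 {18, 33, 7, 15, 31}.
    Root 16: left subtree has 0 nodes { }, right has 1 {13}.
    Root 7: left subtree has 2 nodes {18, 33}, right has 2 {15, 31}.
      Root 18: left subtree has 0 nodes { }, right has 1 {33}.
      Root 15: left subtree has 0 nodes { }, right has 1 {31}.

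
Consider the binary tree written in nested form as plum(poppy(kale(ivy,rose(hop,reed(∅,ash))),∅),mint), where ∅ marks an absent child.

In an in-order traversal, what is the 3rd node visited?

In-order visits the left subtree, then the node, then the right subtree.
At plum: go left to poppy.
  At poppy: go left to kale.
    At kale: go left to ivy.
      ivy is a leaf — visit ivy.
    Visit kale.
    At kale: go right to rose.
      At rose: go left to hop.
        hop is a leaf — visit hop.
      Visit rose.
      At rose: go right to reed.
        At reed: no left child.
        Visit reed.
        At reed: go right to ash.
          ash is a leaf — visit ash.
  Visit poppy.
  At poppy: no right child.
Visit plum.
At plum: go right to mint.
  mint is a leaf — visit mint.
Full in-order sequence: ivy, kale, hop, rose, reed, ash, poppy, plum, mint.

hop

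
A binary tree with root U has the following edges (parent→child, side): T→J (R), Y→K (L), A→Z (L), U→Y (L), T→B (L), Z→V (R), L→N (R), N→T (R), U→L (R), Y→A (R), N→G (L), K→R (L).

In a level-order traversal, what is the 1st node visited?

U

Level-order visits nodes level by level from the root, left to right within each level.
Level 0: U
Level 1: Y, L
Level 2: K, A, N
Level 3: R, Z, G, T
Level 4: V, B, J
Full level-order sequence: U, Y, L, K, A, N, R, Z, G, T, V, B, J.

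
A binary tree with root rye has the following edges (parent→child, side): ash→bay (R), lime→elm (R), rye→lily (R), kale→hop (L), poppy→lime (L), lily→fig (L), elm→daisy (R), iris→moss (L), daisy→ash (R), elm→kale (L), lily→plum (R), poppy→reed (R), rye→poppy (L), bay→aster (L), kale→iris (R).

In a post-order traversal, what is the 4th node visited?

Post-order visits the left subtree, then the right subtree, then the node.
At rye: go left to poppy.
  At poppy: go left to lime.
    At lime: no left child.
    At lime: go right to elm.
      At elm: go left to kale.
        At kale: go left to hop.
          hop is a leaf — visit hop.
        At kale: go right to iris.
          At iris: go left to moss.
            moss is a leaf — visit moss.
          At iris: no right child.
          Visit iris.
        Visit kale.
      At elm: go right to daisy.
        At daisy: no left child.
        At daisy: go right to ash.
          At ash: no left child.
          At ash: go right to bay.
            At bay: go left to aster.
              aster is a leaf — visit aster.
            At bay: no right child.
            Visit bay.
          Visit ash.
        Visit daisy.
      Visit elm.
    Visit lime.
  At poppy: go right to reed.
    reed is a leaf — visit reed.
  Visit poppy.
At rye: go right to lily.
  At lily: go left to fig.
    fig is a leaf — visit fig.
  At lily: go right to plum.
    plum is a leaf — visit plum.
  Visit lily.
Visit rye.
Full post-order sequence: hop, moss, iris, kale, aster, bay, ash, daisy, elm, lime, reed, poppy, fig, plum, lily, rye.

kale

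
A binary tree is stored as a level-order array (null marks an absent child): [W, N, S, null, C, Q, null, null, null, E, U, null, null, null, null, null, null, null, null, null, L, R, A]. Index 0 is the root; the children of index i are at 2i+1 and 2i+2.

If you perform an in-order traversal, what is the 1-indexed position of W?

In-order visits the left subtree, then the node, then the right subtree.
At W: go left to N.
  At N: no left child.
  Visit N.
  At N: go right to C.
    At C: go left to E.
      At E: no left child.
      Visit E.
      At E: go right to L.
        L is a leaf — visit L.
    Visit C.
    At C: go right to U.
      At U: go left to R.
        R is a leaf — visit R.
      Visit U.
      At U: go right to A.
        A is a leaf — visit A.
Visit W.
At W: go right to S.
  At S: go left to Q.
    Q is a leaf — visit Q.
  Visit S.
  At S: no right child.
Full in-order sequence: N, E, L, C, R, U, A, W, Q, S.

8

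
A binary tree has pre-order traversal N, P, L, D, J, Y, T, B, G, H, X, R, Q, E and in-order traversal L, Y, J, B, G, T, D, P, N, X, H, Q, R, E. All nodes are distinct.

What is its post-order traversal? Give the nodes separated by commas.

Y, G, B, T, J, D, L, P, X, Q, E, R, H, N

The first element of pre-order is the root; it splits in-order into left and right subtrees.
Root N: left subtree has 8 nodes {L, Y, J, B, G, T, D, P}, right has 5 {X, H, Q, R, E}.
  Root P: left subtree has 7 nodes {L, Y, J, B, G, T, D}, right has 0 { }.
    Root L: left subtree has 0 nodes { }, right has 6 {Y, J, B, G, T, D}.
      Root D: left subtree has 5 nodes {Y, J, B, G, T}, right has 0 { }.
        Root J: left subtree has 1 node {Y}, right has 3 {B, G, T}.
          Root T: left subtree has 2 nodes {B, G}, right has 0 { }.
            Root B: left subtree has 0 nodes { }, right has 1 {G}.
  Root H: left subtree has 1 node {X}, right has 3 {Q, R, E}.
    Root R: left subtree has 1 node {Q}, right has 1 {E}.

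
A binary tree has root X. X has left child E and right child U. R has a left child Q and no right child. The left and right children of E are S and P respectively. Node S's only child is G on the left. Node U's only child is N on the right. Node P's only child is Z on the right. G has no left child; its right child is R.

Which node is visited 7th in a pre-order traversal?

Pre-order visits the node, then its left subtree, then its right subtree.
Visit X.
At X: go left to E.
  Visit E.
  At E: go left to S.
    Visit S.
    At S: go left to G.
      Visit G.
      At G: no left child.
      At G: go right to R.
        Visit R.
        At R: go left to Q.
          Q is a leaf — visit Q.
        At R: no right child.
    At S: no right child.
  At E: go right to P.
    Visit P.
    At P: no left child.
    At P: go right to Z.
      Z is a leaf — visit Z.
At X: go right to U.
  Visit U.
  At U: no left child.
  At U: go right to N.
    N is a leaf — visit N.
Full pre-order sequence: X, E, S, G, R, Q, P, Z, U, N.

P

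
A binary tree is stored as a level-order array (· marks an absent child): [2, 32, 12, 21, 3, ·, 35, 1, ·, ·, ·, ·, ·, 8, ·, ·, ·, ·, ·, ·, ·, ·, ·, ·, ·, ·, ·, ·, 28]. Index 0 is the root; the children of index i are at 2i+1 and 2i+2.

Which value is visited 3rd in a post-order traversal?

Post-order visits the left subtree, then the right subtree, then the node.
At 2: go left to 32.
  At 32: go left to 21.
    At 21: go left to 1.
      1 is a leaf — visit 1.
    At 21: no right child.
    Visit 21.
  At 32: go right to 3.
    3 is a leaf — visit 3.
  Visit 32.
At 2: go right to 12.
  At 12: no left child.
  At 12: go right to 35.
    At 35: go left to 8.
      At 8: no left child.
      At 8: go right to 28.
        28 is a leaf — visit 28.
      Visit 8.
    At 35: no right child.
    Visit 35.
  Visit 12.
Visit 2.
Full post-order sequence: 1, 21, 3, 32, 28, 8, 35, 12, 2.

3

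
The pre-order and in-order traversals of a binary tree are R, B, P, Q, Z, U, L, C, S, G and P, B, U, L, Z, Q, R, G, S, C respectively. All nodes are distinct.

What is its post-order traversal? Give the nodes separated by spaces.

P L U Z Q B G S C R

The first element of pre-order is the root; it splits in-order into left and right subtrees.
Root R: left subtree has 6 nodes {P, B, U, L, Z, Q}, right has 3 {G, S, C}.
  Root B: left subtree has 1 node {P}, right has 4 {U, L, Z, Q}.
    Root Q: left subtree has 3 nodes {U, L, Z}, right has 0 { }.
      Root Z: left subtree has 2 nodes {U, L}, right has 0 { }.
        Root U: left subtree has 0 nodes { }, right has 1 {L}.
  Root C: left subtree has 2 nodes {G, S}, right has 0 { }.
    Root S: left subtree has 1 node {G}, right has 0 { }.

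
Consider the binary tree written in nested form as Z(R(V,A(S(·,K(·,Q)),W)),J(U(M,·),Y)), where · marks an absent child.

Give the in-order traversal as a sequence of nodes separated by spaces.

V R S K Q A W Z M U J Y

In-order visits the left subtree, then the node, then the right subtree.
At Z: go left to R.
  At R: go left to V.
    V is a leaf — visit V.
  Visit R.
  At R: go right to A.
    At A: go left to S.
      At S: no left child.
      Visit S.
      At S: go right to K.
        At K: no left child.
        Visit K.
        At K: go right to Q.
          Q is a leaf — visit Q.
    Visit A.
    At A: go right to W.
      W is a leaf — visit W.
Visit Z.
At Z: go right to J.
  At J: go left to U.
    At U: go left to M.
      M is a leaf — visit M.
    Visit U.
    At U: no right child.
  Visit J.
  At J: go right to Y.
    Y is a leaf — visit Y.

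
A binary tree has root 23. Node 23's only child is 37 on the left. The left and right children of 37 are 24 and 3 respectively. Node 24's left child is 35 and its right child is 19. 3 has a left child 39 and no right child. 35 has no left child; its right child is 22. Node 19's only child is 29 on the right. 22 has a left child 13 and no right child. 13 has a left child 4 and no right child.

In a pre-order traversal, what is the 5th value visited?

22

Pre-order visits the node, then its left subtree, then its right subtree.
Visit 23.
At 23: go left to 37.
  Visit 37.
  At 37: go left to 24.
    Visit 24.
    At 24: go left to 35.
      Visit 35.
      At 35: no left child.
      At 35: go right to 22.
        Visit 22.
        At 22: go left to 13.
          Visit 13.
          At 13: go left to 4.
            4 is a leaf — visit 4.
          At 13: no right child.
        At 22: no right child.
    At 24: go right to 19.
      Visit 19.
      At 19: no left child.
      At 19: go right to 29.
        29 is a leaf — visit 29.
  At 37: go right to 3.
    Visit 3.
    At 3: go left to 39.
      39 is a leaf — visit 39.
    At 3: no right child.
At 23: no right child.
Full pre-order sequence: 23, 37, 24, 35, 22, 13, 4, 19, 29, 3, 39.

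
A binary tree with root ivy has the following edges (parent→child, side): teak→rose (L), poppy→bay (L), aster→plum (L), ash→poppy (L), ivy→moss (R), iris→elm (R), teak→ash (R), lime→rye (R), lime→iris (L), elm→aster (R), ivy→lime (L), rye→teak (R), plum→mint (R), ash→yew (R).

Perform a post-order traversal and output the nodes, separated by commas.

mint, plum, aster, elm, iris, rose, bay, poppy, yew, ash, teak, rye, lime, moss, ivy

Post-order visits the left subtree, then the right subtree, then the node.
At ivy: go left to lime.
  At lime: go left to iris.
    At iris: no left child.
    At iris: go right to elm.
      At elm: no left child.
      At elm: go right to aster.
        At aster: go left to plum.
          At plum: no left child.
          At plum: go right to mint.
            mint is a leaf — visit mint.
          Visit plum.
        At aster: no right child.
        Visit aster.
      Visit elm.
    Visit iris.
  At lime: go right to rye.
    At rye: no left child.
    At rye: go right to teak.
      At teak: go left to rose.
        rose is a leaf — visit rose.
      At teak: go right to ash.
        At ash: go left to poppy.
          At poppy: go left to bay.
            bay is a leaf — visit bay.
          At poppy: no right child.
          Visit poppy.
        At ash: go right to yew.
          yew is a leaf — visit yew.
        Visit ash.
      Visit teak.
    Visit rye.
  Visit lime.
At ivy: go right to moss.
  moss is a leaf — visit moss.
Visit ivy.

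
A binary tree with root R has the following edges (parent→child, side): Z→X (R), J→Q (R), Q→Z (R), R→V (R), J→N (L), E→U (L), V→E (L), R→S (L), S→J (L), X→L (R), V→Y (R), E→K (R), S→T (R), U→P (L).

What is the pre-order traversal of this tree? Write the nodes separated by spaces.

Pre-order visits the node, then its left subtree, then its right subtree.
Visit R.
At R: go left to S.
  Visit S.
  At S: go left to J.
    Visit J.
    At J: go left to N.
      N is a leaf — visit N.
    At J: go right to Q.
      Visit Q.
      At Q: no left child.
      At Q: go right to Z.
        Visit Z.
        At Z: no left child.
        At Z: go right to X.
          Visit X.
          At X: no left child.
          At X: go right to L.
            L is a leaf — visit L.
  At S: go right to T.
    T is a leaf — visit T.
At R: go right to V.
  Visit V.
  At V: go left to E.
    Visit E.
    At E: go left to U.
      Visit U.
      At U: go left to P.
        P is a leaf — visit P.
      At U: no right child.
    At E: go right to K.
      K is a leaf — visit K.
  At V: go right to Y.
    Y is a leaf — visit Y.

R S J N Q Z X L T V E U P K Y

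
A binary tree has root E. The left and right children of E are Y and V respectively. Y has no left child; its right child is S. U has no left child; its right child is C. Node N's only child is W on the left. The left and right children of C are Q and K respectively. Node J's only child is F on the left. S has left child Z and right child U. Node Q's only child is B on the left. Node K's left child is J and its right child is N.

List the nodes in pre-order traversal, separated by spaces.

Pre-order visits the node, then its left subtree, then its right subtree.
Visit E.
At E: go left to Y.
  Visit Y.
  At Y: no left child.
  At Y: go right to S.
    Visit S.
    At S: go left to Z.
      Z is a leaf — visit Z.
    At S: go right to U.
      Visit U.
      At U: no left child.
      At U: go right to C.
        Visit C.
        At C: go left to Q.
          Visit Q.
          At Q: go left to B.
            B is a leaf — visit B.
          At Q: no right child.
        At C: go right to K.
          Visit K.
          At K: go left to J.
            Visit J.
            At J: go left to F.
              F is a leaf — visit F.
            At J: no right child.
          At K: go right to N.
            Visit N.
            At N: go left to W.
              W is a leaf — visit W.
            At N: no right child.
At E: go right to V.
  V is a leaf — visit V.

E Y S Z U C Q B K J F N W V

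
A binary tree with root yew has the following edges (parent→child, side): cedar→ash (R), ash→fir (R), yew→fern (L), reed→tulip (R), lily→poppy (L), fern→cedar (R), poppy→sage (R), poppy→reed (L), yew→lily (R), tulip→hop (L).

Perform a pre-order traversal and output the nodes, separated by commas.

yew, fern, cedar, ash, fir, lily, poppy, reed, tulip, hop, sage

Pre-order visits the node, then its left subtree, then its right subtree.
Visit yew.
At yew: go left to fern.
  Visit fern.
  At fern: no left child.
  At fern: go right to cedar.
    Visit cedar.
    At cedar: no left child.
    At cedar: go right to ash.
      Visit ash.
      At ash: no left child.
      At ash: go right to fir.
        fir is a leaf — visit fir.
At yew: go right to lily.
  Visit lily.
  At lily: go left to poppy.
    Visit poppy.
    At poppy: go left to reed.
      Visit reed.
      At reed: no left child.
      At reed: go right to tulip.
        Visit tulip.
        At tulip: go left to hop.
          hop is a leaf — visit hop.
        At tulip: no right child.
    At poppy: go right to sage.
      sage is a leaf — visit sage.
  At lily: no right child.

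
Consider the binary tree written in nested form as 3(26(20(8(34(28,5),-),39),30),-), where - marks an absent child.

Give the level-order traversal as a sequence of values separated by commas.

3, 26, 20, 30, 8, 39, 34, 28, 5

Level-order visits nodes level by level from the root, left to right within each level.
Level 0: 3
Level 1: 26
Level 2: 20, 30
Level 3: 8, 39
Level 4: 34
Level 5: 28, 5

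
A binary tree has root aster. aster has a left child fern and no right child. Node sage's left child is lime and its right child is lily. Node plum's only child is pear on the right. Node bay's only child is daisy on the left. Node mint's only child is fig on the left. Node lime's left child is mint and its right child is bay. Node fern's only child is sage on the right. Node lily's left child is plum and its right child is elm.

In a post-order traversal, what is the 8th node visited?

elm

Post-order visits the left subtree, then the right subtree, then the node.
At aster: go left to fern.
  At fern: no left child.
  At fern: go right to sage.
    At sage: go left to lime.
      At lime: go left to mint.
        At mint: go left to fig.
          fig is a leaf — visit fig.
        At mint: no right child.
        Visit mint.
      At lime: go right to bay.
        At bay: go left to daisy.
          daisy is a leaf — visit daisy.
        At bay: no right child.
        Visit bay.
      Visit lime.
    At sage: go right to lily.
      At lily: go left to plum.
        At plum: no left child.
        At plum: go right to pear.
          pear is a leaf — visit pear.
        Visit plum.
      At lily: go right to elm.
        elm is a leaf — visit elm.
      Visit lily.
    Visit sage.
  Visit fern.
At aster: no right child.
Visit aster.
Full post-order sequence: fig, mint, daisy, bay, lime, pear, plum, elm, lily, sage, fern, aster.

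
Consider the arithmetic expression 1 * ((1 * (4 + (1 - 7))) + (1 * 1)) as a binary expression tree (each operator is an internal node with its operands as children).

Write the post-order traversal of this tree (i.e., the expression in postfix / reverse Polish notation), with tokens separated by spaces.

Post-order on an expression tree gives postfix notation: for each operator, emit left operand, right operand, then the operator.

1 1 4 1 7 - + * 1 1 * + *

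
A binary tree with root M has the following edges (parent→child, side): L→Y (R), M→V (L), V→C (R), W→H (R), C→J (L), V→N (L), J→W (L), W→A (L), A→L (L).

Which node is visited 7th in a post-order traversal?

J

Post-order visits the left subtree, then the right subtree, then the node.
At M: go left to V.
  At V: go left to N.
    N is a leaf — visit N.
  At V: go right to C.
    At C: go left to J.
      At J: go left to W.
        At W: go left to A.
          At A: go left to L.
            At L: no left child.
            At L: go right to Y.
              Y is a leaf — visit Y.
            Visit L.
          At A: no right child.
          Visit A.
        At W: go right to H.
          H is a leaf — visit H.
        Visit W.
      At J: no right child.
      Visit J.
    At C: no right child.
    Visit C.
  Visit V.
At M: no right child.
Visit M.
Full post-order sequence: N, Y, L, A, H, W, J, C, V, M.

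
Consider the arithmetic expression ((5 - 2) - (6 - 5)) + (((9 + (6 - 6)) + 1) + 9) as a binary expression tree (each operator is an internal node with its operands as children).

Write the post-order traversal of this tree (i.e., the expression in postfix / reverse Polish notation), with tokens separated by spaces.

5 2 - 6 5 - - 9 6 6 - + 1 + 9 + +

Post-order on an expression tree gives postfix notation: for each operator, emit left operand, right operand, then the operator.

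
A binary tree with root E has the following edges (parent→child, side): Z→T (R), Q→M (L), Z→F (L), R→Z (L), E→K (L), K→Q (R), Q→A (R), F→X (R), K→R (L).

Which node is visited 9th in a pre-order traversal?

Pre-order visits the node, then its left subtree, then its right subtree.
Visit E.
At E: go left to K.
  Visit K.
  At K: go left to R.
    Visit R.
    At R: go left to Z.
      Visit Z.
      At Z: go left to F.
        Visit F.
        At F: no left child.
        At F: go right to X.
          X is a leaf — visit X.
      At Z: go right to T.
        T is a leaf — visit T.
    At R: no right child.
  At K: go right to Q.
    Visit Q.
    At Q: go left to M.
      M is a leaf — visit M.
    At Q: go right to A.
      A is a leaf — visit A.
At E: no right child.
Full pre-order sequence: E, K, R, Z, F, X, T, Q, M, A.

M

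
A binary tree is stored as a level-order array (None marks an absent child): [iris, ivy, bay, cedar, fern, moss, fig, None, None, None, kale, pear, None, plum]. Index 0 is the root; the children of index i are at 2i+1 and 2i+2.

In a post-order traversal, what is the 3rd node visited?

Post-order visits the left subtree, then the right subtree, then the node.
At iris: go left to ivy.
  At ivy: go left to cedar.
    cedar is a leaf — visit cedar.
  At ivy: go right to fern.
    At fern: no left child.
    At fern: go right to kale.
      kale is a leaf — visit kale.
    Visit fern.
  Visit ivy.
At iris: go right to bay.
  At bay: go left to moss.
    At moss: go left to pear.
      pear is a leaf — visit pear.
    At moss: no right child.
    Visit moss.
  At bay: go right to fig.
    At fig: go left to plum.
      plum is a leaf — visit plum.
    At fig: no right child.
    Visit fig.
  Visit bay.
Visit iris.
Full post-order sequence: cedar, kale, fern, ivy, pear, moss, plum, fig, bay, iris.

fern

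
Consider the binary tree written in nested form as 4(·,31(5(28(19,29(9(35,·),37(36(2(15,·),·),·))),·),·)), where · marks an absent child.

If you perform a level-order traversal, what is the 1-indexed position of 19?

Level-order visits nodes level by level from the root, left to right within each level.
Level 0: 4
Level 1: 31
Level 2: 5
Level 3: 28
Level 4: 19, 29
Level 5: 9, 37
Level 6: 35, 36
Level 7: 2
Level 8: 15
Full level-order sequence: 4, 31, 5, 28, 19, 29, 9, 37, 35, 36, 2, 15.

5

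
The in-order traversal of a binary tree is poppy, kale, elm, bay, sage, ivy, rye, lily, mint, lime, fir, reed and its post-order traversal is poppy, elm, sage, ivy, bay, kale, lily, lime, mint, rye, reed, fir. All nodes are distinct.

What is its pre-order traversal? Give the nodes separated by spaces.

The last element of post-order is the root; it splits in-order into left and right subtrees.
Root fir: left subtree has 10 nodes {poppy, kale, elm, bay, sage, ivy, rye, lily, mint, lime}, right has 1 {reed}.
  Root rye: left subtree has 6 nodes {poppy, kale, elm, bay, sage, ivy}, right has 3 {lily, mint, lime}.
    Root kale: left subtree has 1 node {poppy}, right has 4 {elm, bay, sage, ivy}.
      Root bay: left subtree has 1 node {elm}, right has 2 {sage, ivy}.
        Root ivy: left subtree has 1 node {sage}, right has 0 { }.
    Root mint: left subtree has 1 node {lily}, right has 1 {lime}.

fir rye kale poppy bay elm ivy sage mint lily lime reed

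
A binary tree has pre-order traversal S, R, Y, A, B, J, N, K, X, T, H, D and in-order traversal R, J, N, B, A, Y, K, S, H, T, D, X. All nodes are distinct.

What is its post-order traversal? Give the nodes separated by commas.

The first element of pre-order is the root; it splits in-order into left and right subtrees.
Root S: left subtree has 7 nodes {R, J, N, B, A, Y, K}, right has 4 {H, T, D, X}.
  Root R: left subtree has 0 nodes { }, right has 6 {J, N, B, A, Y, K}.
    Root Y: left subtree has 4 nodes {J, N, B, A}, right has 1 {K}.
      Root A: left subtree has 3 nodes {J, N, B}, right has 0 { }.
        Root B: left subtree has 2 nodes {J, N}, right has 0 { }.
          Root J: left subtree has 0 nodes { }, right has 1 {N}.
  Root X: left subtree has 3 nodes {H, T, D}, right has 0 { }.
    Root T: left subtree has 1 node {H}, right has 1 {D}.

N, J, B, A, K, Y, R, H, D, T, X, S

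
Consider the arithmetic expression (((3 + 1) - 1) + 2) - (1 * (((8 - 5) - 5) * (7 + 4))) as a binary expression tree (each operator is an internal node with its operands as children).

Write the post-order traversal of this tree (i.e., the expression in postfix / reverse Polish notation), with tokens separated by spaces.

Post-order on an expression tree gives postfix notation: for each operator, emit left operand, right operand, then the operator.

3 1 + 1 - 2 + 1 8 5 - 5 - 7 4 + * * -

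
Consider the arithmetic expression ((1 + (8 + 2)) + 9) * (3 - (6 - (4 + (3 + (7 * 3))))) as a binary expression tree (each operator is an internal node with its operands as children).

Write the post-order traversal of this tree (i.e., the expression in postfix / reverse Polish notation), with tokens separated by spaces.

Post-order on an expression tree gives postfix notation: for each operator, emit left operand, right operand, then the operator.

1 8 2 + + 9 + 3 6 4 3 7 3 * + + - - *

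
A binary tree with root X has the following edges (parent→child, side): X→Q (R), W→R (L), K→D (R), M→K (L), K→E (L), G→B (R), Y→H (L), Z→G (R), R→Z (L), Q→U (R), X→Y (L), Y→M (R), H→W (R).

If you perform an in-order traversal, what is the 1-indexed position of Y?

7

In-order visits the left subtree, then the node, then the right subtree.
At X: go left to Y.
  At Y: go left to H.
    At H: no left child.
    Visit H.
    At H: go right to W.
      At W: go left to R.
        At R: go left to Z.
          At Z: no left child.
          Visit Z.
          At Z: go right to G.
            At G: no left child.
            Visit G.
            At G: go right to B.
              B is a leaf — visit B.
        Visit R.
        At R: no right child.
      Visit W.
      At W: no right child.
  Visit Y.
  At Y: go right to M.
    At M: go left to K.
      At K: go left to E.
        E is a leaf — visit E.
      Visit K.
      At K: go right to D.
        D is a leaf — visit D.
    Visit M.
    At M: no right child.
Visit X.
At X: go right to Q.
  At Q: no left child.
  Visit Q.
  At Q: go right to U.
    U is a leaf — visit U.
Full in-order sequence: H, Z, G, B, R, W, Y, E, K, D, M, X, Q, U.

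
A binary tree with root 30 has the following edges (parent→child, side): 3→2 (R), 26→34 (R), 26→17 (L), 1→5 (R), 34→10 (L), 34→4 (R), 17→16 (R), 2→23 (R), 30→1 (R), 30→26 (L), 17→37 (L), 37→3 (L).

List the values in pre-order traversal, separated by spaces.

Pre-order visits the node, then its left subtree, then its right subtree.
Visit 30.
At 30: go left to 26.
  Visit 26.
  At 26: go left to 17.
    Visit 17.
    At 17: go left to 37.
      Visit 37.
      At 37: go left to 3.
        Visit 3.
        At 3: no left child.
        At 3: go right to 2.
          Visit 2.
          At 2: no left child.
          At 2: go right to 23.
            23 is a leaf — visit 23.
      At 37: no right child.
    At 17: go right to 16.
      16 is a leaf — visit 16.
  At 26: go right to 34.
    Visit 34.
    At 34: go left to 10.
      10 is a leaf — visit 10.
    At 34: go right to 4.
      4 is a leaf — visit 4.
At 30: go right to 1.
  Visit 1.
  At 1: no left child.
  At 1: go right to 5.
    5 is a leaf — visit 5.

30 26 17 37 3 2 23 16 34 10 4 1 5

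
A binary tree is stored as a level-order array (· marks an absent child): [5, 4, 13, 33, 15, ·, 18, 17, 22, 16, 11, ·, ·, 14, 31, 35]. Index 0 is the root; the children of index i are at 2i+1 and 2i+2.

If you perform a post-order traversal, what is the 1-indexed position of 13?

Post-order visits the left subtree, then the right subtree, then the node.
At 5: go left to 4.
  At 4: go left to 33.
    At 33: go left to 17.
      At 17: go left to 35.
        35 is a leaf — visit 35.
      At 17: no right child.
      Visit 17.
    At 33: go right to 22.
      22 is a leaf — visit 22.
    Visit 33.
  At 4: go right to 15.
    At 15: go left to 16.
      16 is a leaf — visit 16.
    At 15: go right to 11.
      11 is a leaf — visit 11.
    Visit 15.
  Visit 4.
At 5: go right to 13.
  At 13: no left child.
  At 13: go right to 18.
    At 18: go left to 14.
      14 is a leaf — visit 14.
    At 18: go right to 31.
      31 is a leaf — visit 31.
    Visit 18.
  Visit 13.
Visit 5.
Full post-order sequence: 35, 17, 22, 33, 16, 11, 15, 4, 14, 31, 18, 13, 5.

12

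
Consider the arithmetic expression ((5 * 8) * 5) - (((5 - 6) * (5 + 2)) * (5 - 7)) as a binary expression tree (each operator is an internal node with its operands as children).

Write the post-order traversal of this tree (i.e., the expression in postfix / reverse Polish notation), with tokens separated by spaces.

5 8 * 5 * 5 6 - 5 2 + * 5 7 - * -

Post-order on an expression tree gives postfix notation: for each operator, emit left operand, right operand, then the operator.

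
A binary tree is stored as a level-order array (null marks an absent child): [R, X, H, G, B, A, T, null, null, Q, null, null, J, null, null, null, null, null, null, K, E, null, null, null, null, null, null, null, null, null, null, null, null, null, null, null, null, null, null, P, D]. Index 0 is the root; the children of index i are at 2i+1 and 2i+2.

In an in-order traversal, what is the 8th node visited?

In-order visits the left subtree, then the node, then the right subtree.
At R: go left to X.
  At X: go left to G.
    G is a leaf — visit G.
  Visit X.
  At X: go right to B.
    At B: go left to Q.
      At Q: go left to K.
        At K: go left to P.
          P is a leaf — visit P.
        Visit K.
        At K: go right to D.
          D is a leaf — visit D.
      Visit Q.
      At Q: go right to E.
        E is a leaf — visit E.
    Visit B.
    At B: no right child.
Visit R.
At R: go right to H.
  At H: go left to A.
    At A: no left child.
    Visit A.
    At A: go right to J.
      J is a leaf — visit J.
  Visit H.
  At H: go right to T.
    T is a leaf — visit T.
Full in-order sequence: G, X, P, K, D, Q, E, B, R, A, J, H, T.

B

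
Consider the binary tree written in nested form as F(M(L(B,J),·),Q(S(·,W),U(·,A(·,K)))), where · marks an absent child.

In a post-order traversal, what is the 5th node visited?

W

Post-order visits the left subtree, then the right subtree, then the node.
At F: go left to M.
  At M: go left to L.
    At L: go left to B.
      B is a leaf — visit B.
    At L: go right to J.
      J is a leaf — visit J.
    Visit L.
  At M: no right child.
  Visit M.
At F: go right to Q.
  At Q: go left to S.
    At S: no left child.
    At S: go right to W.
      W is a leaf — visit W.
    Visit S.
  At Q: go right to U.
    At U: no left child.
    At U: go right to A.
      At A: no left child.
      At A: go right to K.
        K is a leaf — visit K.
      Visit A.
    Visit U.
  Visit Q.
Visit F.
Full post-order sequence: B, J, L, M, W, S, K, A, U, Q, F.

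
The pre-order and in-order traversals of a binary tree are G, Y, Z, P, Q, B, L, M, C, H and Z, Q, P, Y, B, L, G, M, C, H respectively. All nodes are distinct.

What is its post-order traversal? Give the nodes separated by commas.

The first element of pre-order is the root; it splits in-order into left and right subtrees.
Root G: left subtree has 6 nodes {Z, Q, P, Y, B, L}, right has 3 {M, C, H}.
  Root Y: left subtree has 3 nodes {Z, Q, P}, right has 2 {B, L}.
    Root Z: left subtree has 0 nodes { }, right has 2 {Q, P}.
      Root P: left subtree has 1 node {Q}, right has 0 { }.
    Root B: left subtree has 0 nodes { }, right has 1 {L}.
  Root M: left subtree has 0 nodes { }, right has 2 {C, H}.
    Root C: left subtree has 0 nodes { }, right has 1 {H}.

Q, P, Z, L, B, Y, H, C, M, G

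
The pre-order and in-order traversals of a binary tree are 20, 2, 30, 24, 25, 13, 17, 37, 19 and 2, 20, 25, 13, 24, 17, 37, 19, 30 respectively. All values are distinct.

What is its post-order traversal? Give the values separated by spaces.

The first element of pre-order is the root; it splits in-order into left and right subtrees.
Root 20: left subtree has 1 node {2}, right has 7 {25, 13, 24, 17, 37, 19, 30}.
  Root 30: left subtree has 6 nodes {25, 13, 24, 17, 37, 19}, right has 0 { }.
    Root 24: left subtree has 2 nodes {25, 13}, right has 3 {17, 37, 19}.
      Root 25: left subtree has 0 nodes { }, right has 1 {13}.
      Root 17: left subtree has 0 nodes { }, right has 2 {37, 19}.
        Root 37: left subtree has 0 nodes { }, right has 1 {19}.

2 13 25 19 37 17 24 30 20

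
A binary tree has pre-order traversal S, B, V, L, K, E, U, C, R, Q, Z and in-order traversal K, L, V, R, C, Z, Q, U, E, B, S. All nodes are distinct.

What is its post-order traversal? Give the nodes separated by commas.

K, L, R, Z, Q, C, U, E, V, B, S

The first element of pre-order is the root; it splits in-order into left and right subtrees.
Root S: left subtree has 10 nodes {K, L, V, R, C, Z, Q, U, E, B}, right has 0 { }.
  Root B: left subtree has 9 nodes {K, L, V, R, C, Z, Q, U, E}, right has 0 { }.
    Root V: left subtree has 2 nodes {K, L}, right has 6 {R, C, Z, Q, U, E}.
      Root L: left subtree has 1 node {K}, right has 0 { }.
      Root E: left subtree has 5 nodes {R, C, Z, Q, U}, right has 0 { }.
        Root U: left subtree has 4 nodes {R, C, Z, Q}, right has 0 { }.
          Root C: left subtree has 1 node {R}, right has 2 {Z, Q}.
            Root Q: left subtree has 1 node {Z}, right has 0 { }.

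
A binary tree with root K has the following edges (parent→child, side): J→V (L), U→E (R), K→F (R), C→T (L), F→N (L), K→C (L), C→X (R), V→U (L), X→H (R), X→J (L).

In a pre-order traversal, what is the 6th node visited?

V

Pre-order visits the node, then its left subtree, then its right subtree.
Visit K.
At K: go left to C.
  Visit C.
  At C: go left to T.
    T is a leaf — visit T.
  At C: go right to X.
    Visit X.
    At X: go left to J.
      Visit J.
      At J: go left to V.
        Visit V.
        At V: go left to U.
          Visit U.
          At U: no left child.
          At U: go right to E.
            E is a leaf — visit E.
        At V: no right child.
      At J: no right child.
    At X: go right to H.
      H is a leaf — visit H.
At K: go right to F.
  Visit F.
  At F: go left to N.
    N is a leaf — visit N.
  At F: no right child.
Full pre-order sequence: K, C, T, X, J, V, U, E, H, F, N.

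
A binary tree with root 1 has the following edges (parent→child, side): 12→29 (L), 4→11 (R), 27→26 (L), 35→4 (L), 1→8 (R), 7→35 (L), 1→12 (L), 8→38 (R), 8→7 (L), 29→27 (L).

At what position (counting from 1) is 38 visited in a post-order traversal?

Post-order visits the left subtree, then the right subtree, then the node.
At 1: go left to 12.
  At 12: go left to 29.
    At 29: go left to 27.
      At 27: go left to 26.
        26 is a leaf — visit 26.
      At 27: no right child.
      Visit 27.
    At 29: no right child.
    Visit 29.
  At 12: no right child.
  Visit 12.
At 1: go right to 8.
  At 8: go left to 7.
    At 7: go left to 35.
      At 35: go left to 4.
        At 4: no left child.
        At 4: go right to 11.
          11 is a leaf — visit 11.
        Visit 4.
      At 35: no right child.
      Visit 35.
    At 7: no right child.
    Visit 7.
  At 8: go right to 38.
    38 is a leaf — visit 38.
  Visit 8.
Visit 1.
Full post-order sequence: 26, 27, 29, 12, 11, 4, 35, 7, 38, 8, 1.

9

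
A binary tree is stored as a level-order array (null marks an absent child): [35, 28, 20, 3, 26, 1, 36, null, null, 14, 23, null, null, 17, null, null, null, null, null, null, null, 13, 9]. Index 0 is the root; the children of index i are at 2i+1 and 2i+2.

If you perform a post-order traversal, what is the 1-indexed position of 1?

Post-order visits the left subtree, then the right subtree, then the node.
At 35: go left to 28.
  At 28: go left to 3.
    3 is a leaf — visit 3.
  At 28: go right to 26.
    At 26: go left to 14.
      14 is a leaf — visit 14.
    At 26: go right to 23.
      At 23: go left to 13.
        13 is a leaf — visit 13.
      At 23: go right to 9.
        9 is a leaf — visit 9.
      Visit 23.
    Visit 26.
  Visit 28.
At 35: go right to 20.
  At 20: go left to 1.
    1 is a leaf — visit 1.
  At 20: go right to 36.
    At 36: go left to 17.
      17 is a leaf — visit 17.
    At 36: no right child.
    Visit 36.
  Visit 20.
Visit 35.
Full post-order sequence: 3, 14, 13, 9, 23, 26, 28, 1, 17, 36, 20, 35.

8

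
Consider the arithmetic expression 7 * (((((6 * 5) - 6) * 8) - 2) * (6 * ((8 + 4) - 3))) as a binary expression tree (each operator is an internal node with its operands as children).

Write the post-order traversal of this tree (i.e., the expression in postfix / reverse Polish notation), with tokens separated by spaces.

7 6 5 * 6 - 8 * 2 - 6 8 4 + 3 - * * *

Post-order on an expression tree gives postfix notation: for each operator, emit left operand, right operand, then the operator.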